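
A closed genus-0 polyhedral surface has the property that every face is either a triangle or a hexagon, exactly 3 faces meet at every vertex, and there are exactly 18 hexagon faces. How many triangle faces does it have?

Let x be the number of triangles; then F = 18 + x.
Edge–face incidences: 2E = 6·18 + 3·x = 108 + 3x.
Every vertex has degree 3, so 3V = 2E.
Euler: V − E + F = 2 ⇒ (2E)/3 − E + (18 + x) = 2.
Multiply by 6: 2·(2E) − 3·(2E) + 6·(18 + x) = 12, i.e. 108 + 6x − (108 + 3x) = 12.
Collecting terms: 3x = 12, so x = 4.
Then 2E = 108 + 3·4 = 120, so E = 60, V = 2E/3 = 40, F = 18 + 4 = 22.

4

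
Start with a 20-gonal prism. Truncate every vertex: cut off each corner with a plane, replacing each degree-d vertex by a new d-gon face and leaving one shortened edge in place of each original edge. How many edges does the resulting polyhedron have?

The base solid has V = 40, E = 60, F = 22.
Truncation replaces each original edge-end by a new vertex, so V′ = 2E = 120.
Each original edge survives, and each old vertex of degree d contributes d new edges; summing degrees gives Σd = 2E, so E′ = E + 2E = 3E = 180.
Each original face survives and each original vertex becomes one new face: F′ = F + V = 62.

180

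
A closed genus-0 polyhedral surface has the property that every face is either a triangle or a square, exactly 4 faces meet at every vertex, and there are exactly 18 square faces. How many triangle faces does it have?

8

Let x be the number of triangles; then F = 18 + x.
Edge–face incidences: 2E = 4·18 + 3·x = 72 + 3x.
Every vertex has degree 4, so 4V = 2E.
Euler: V − E + F = 2 ⇒ (2E)/4 − E + (18 + x) = 2.
Multiply by 8: 2·(2E) − 4·(2E) + 8·(18 + x) = 16, i.e. 144 + 8x − 2·(72 + 3x) = 16.
Collecting terms: 2x = 16, so x = 8.
Then 2E = 72 + 3·8 = 96, so E = 48, V = 2E/4 = 24, F = 18 + 8 = 26.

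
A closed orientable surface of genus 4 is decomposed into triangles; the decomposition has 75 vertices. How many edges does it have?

243

χ = 2 − 2·4 = -6, and every face is a triangle so 3F = 2E.
V − E + F = -6 with E = 3F/2 gives 75 − (3/2 − 1)·F = -6, so F = 162 and E = 243.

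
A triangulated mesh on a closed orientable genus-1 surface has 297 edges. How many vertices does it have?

χ = 2 − 2·1 = 0, and every face is a triangle so 3F = 2E.
F = 2E/3 = 198. Then V = 0 + E − F = 0 + 297 − 198 = 99.

99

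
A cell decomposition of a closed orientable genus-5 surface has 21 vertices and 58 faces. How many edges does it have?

For a closed orientable surface of genus 5, χ = 2 − 2·5 = -8.
E = V + F − (-8) = 21 + 58 − (-8) = 87.

87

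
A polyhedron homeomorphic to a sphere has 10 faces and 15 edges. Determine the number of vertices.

Here V − E + F = 2.
V = 2 + E − F = 2 + 15 − 10 = 7.

7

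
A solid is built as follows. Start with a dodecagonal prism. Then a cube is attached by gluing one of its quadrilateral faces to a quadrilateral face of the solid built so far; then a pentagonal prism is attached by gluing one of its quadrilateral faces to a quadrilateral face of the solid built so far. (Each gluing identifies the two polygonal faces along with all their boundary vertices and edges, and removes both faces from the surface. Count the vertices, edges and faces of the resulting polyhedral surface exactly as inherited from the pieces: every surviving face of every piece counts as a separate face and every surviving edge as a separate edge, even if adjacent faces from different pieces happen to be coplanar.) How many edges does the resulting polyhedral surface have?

A dodecagonal prism: V=24, E=36, F=14.
Attach a cube (V=8, E=12, F=6) along a 4-gon: merge 4 vertices and 4 edges, delete both glued faces → V=28, E=44, F=18.
Attach a pentagonal prism (V=10, E=15, F=7) along a 4-gon: merge 4 vertices and 4 edges, delete both glued faces → V=34, E=55, F=23.
Check: V − E + F = 34 − 55 + 23 = 2.

55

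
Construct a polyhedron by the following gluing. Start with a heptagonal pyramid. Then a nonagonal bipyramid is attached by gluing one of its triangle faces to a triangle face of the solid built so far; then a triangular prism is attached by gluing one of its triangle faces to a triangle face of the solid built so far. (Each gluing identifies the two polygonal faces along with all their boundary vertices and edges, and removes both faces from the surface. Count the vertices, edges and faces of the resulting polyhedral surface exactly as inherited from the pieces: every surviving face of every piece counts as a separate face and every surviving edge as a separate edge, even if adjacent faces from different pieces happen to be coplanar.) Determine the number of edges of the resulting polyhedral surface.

44

A heptagonal pyramid: V=8, E=14, F=8.
Attach a nonagonal bipyramid (V=11, E=27, F=18) along a 3-gon: merge 3 vertices and 3 edges, delete both glued faces → V=16, E=38, F=24.
Attach a triangular prism (V=6, E=9, F=5) along a 3-gon: merge 3 vertices and 3 edges, delete both glued faces → V=19, E=44, F=27.
Check: V − E + F = 19 − 44 + 27 = 2.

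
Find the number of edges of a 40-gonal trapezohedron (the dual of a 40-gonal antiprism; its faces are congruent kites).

The n-trapezohedron (dual of the n-antiprism) has V = 2·40 + 2 = 82, E = 4·40 = 160, F = 2·40 = 80.

160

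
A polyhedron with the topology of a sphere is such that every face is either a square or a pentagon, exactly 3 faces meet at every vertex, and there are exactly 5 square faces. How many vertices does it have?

10

Let x be the number of pentagons; then F = 5 + x.
Edge–face incidences: 2E = 4·5 + 5·x = 20 + 5x.
Every vertex has degree 3, so 3V = 2E.
Euler: V − E + F = 2 ⇒ (2E)/3 − E + (5 + x) = 2.
Multiply by 6: 2·(2E) − 3·(2E) + 6·(5 + x) = 12, i.e. 30 + 6x − (20 + 5x) = 12.
Collecting terms: x + 10 = 12, so x = 2.
Then 2E = 20 + 5·2 = 30, so E = 15, V = 2E/3 = 10, F = 5 + 2 = 7.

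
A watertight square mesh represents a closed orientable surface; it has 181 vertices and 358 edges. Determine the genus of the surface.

Every face is a square and each edge borders two faces, so 4F = 2·358, giving F = 179.
χ = V − E + F = 181 − 358 + 179 = 2.
For a closed orientable surface χ = 2 − 2g, so g = (2 − (2))/2 = 0.

0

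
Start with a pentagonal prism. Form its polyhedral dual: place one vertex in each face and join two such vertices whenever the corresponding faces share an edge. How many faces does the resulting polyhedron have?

The base solid has V = 10, E = 15, F = 7.
The dual swaps V and F and preserves E: V′ = F = 7, E′ = E = 15, F′ = V = 10.

10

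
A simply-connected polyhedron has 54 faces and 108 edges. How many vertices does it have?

56

Here V − E + F = 2.
V = 2 + E − F = 2 + 108 − 54 = 56.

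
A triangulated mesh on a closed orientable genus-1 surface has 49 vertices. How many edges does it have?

147

χ = 2 − 2·1 = 0, and every face is a triangle so 3F = 2E.
V − E + F = 0 with E = 3F/2 gives 49 − (3/2 − 1)·F = 0, so F = 98 and E = 147.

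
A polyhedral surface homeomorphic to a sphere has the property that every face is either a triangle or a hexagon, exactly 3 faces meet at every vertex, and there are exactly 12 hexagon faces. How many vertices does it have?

28

Let x be the number of triangles; then F = 12 + x.
Edge–face incidences: 2E = 6·12 + 3·x = 72 + 3x.
Every vertex has degree 3, so 3V = 2E.
Euler: V − E + F = 2 ⇒ (2E)/3 − E + (12 + x) = 2.
Multiply by 6: 2·(2E) − 3·(2E) + 6·(12 + x) = 12, i.e. 72 + 6x − (72 + 3x) = 12.
Collecting terms: 3x = 12, so x = 4.
Then 2E = 72 + 3·4 = 84, so E = 42, V = 2E/3 = 28, F = 12 + 4 = 16.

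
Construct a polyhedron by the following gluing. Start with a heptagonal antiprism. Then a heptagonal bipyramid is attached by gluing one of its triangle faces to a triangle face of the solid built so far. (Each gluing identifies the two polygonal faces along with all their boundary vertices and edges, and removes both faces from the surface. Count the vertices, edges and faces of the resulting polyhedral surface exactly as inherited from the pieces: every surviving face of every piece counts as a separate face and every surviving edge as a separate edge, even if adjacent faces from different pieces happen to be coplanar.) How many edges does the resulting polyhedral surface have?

46

A heptagonal antiprism: V=14, E=28, F=16.
Attach a heptagonal bipyramid (V=9, E=21, F=14) along a 3-gon: merge 3 vertices and 3 edges, delete both glued faces → V=20, E=46, F=28.
Check: V − E + F = 20 − 46 + 28 = 2.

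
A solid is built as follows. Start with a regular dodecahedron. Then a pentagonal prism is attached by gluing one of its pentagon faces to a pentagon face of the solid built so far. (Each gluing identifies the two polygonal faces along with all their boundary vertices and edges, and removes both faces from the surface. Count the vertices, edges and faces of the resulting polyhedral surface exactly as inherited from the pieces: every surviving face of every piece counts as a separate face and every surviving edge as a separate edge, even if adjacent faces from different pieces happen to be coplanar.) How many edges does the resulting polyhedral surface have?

A regular dodecahedron: V=20, E=30, F=12.
Attach a pentagonal prism (V=10, E=15, F=7) along a 5-gon: merge 5 vertices and 5 edges, delete both glued faces → V=25, E=40, F=17.
Check: V − E + F = 25 − 40 + 17 = 2.

40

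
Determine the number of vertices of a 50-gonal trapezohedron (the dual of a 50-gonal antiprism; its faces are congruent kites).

102

The n-trapezohedron (dual of the n-antiprism) has V = 2·50 + 2 = 102, E = 4·50 = 200, F = 2·50 = 100.
Check: V − E + F = 102 − 200 + 100 = 2.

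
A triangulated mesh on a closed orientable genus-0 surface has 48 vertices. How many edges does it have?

χ = 2 − 2·0 = 2, and every face is a triangle so 3F = 2E.
V − E + F = 2 with E = 3F/2 gives 48 − (3/2 − 1)·F = 2, so F = 92 and E = 138.

138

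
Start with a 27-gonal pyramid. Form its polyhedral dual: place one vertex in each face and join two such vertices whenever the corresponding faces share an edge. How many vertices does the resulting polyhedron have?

28

The base solid has V = 28, E = 54, F = 28.
The dual swaps V and F and preserves E: V′ = F = 28, E′ = E = 54, F′ = V = 28.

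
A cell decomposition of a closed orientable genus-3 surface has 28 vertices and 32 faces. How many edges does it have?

64

For a closed orientable surface of genus 3, χ = 2 − 2·3 = -4.
E = V + F − (-4) = 28 + 32 − (-4) = 64.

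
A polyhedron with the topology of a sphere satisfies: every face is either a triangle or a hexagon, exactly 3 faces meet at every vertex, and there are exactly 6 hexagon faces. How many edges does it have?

Let x be the number of triangles; then F = 6 + x.
Edge–face incidences: 2E = 6·6 + 3·x = 36 + 3x.
Every vertex has degree 3, so 3V = 2E.
Euler: V − E + F = 2 ⇒ (2E)/3 − E + (6 + x) = 2.
Multiply by 6: 2·(2E) − 3·(2E) + 6·(6 + x) = 12, i.e. 36 + 6x − (36 + 3x) = 12.
Collecting terms: 3x = 12, so x = 4.
Then 2E = 36 + 3·4 = 48, so E = 24, V = 2E/3 = 16, F = 6 + 4 = 10.

24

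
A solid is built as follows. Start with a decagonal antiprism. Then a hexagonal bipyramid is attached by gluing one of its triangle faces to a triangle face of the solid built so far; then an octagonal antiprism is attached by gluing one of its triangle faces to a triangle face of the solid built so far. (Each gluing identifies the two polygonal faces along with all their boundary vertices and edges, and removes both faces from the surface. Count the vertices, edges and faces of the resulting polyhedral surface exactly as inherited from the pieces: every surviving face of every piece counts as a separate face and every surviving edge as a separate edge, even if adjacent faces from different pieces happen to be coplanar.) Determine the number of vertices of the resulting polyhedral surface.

A decagonal antiprism: V=20, E=40, F=22.
Attach a hexagonal bipyramid (V=8, E=18, F=12) along a 3-gon: merge 3 vertices and 3 edges, delete both glued faces → V=25, E=55, F=32.
Attach an octagonal antiprism (V=16, E=32, F=18) along a 3-gon: merge 3 vertices and 3 edges, delete both glued faces → V=38, E=84, F=48.
Check: V − E + F = 38 − 84 + 48 = 2.

38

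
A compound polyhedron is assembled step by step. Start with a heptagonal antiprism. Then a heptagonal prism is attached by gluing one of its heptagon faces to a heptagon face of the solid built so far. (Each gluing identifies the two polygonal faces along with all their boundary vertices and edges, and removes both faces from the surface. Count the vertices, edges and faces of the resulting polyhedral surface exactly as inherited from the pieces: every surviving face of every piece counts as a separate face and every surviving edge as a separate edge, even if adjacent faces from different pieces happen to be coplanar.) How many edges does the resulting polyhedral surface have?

A heptagonal antiprism: V=14, E=28, F=16.
Attach a heptagonal prism (V=14, E=21, F=9) along a 7-gon: merge 7 vertices and 7 edges, delete both glued faces → V=21, E=42, F=23.
Check: V − E + F = 21 − 42 + 23 = 2.

42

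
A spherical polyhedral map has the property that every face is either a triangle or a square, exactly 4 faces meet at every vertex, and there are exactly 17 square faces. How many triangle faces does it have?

Let x be the number of triangles; then F = 17 + x.
Edge–face incidences: 2E = 4·17 + 3·x = 68 + 3x.
Every vertex has degree 4, so 4V = 2E.
Euler: V − E + F = 2 ⇒ (2E)/4 − E + (17 + x) = 2.
Multiply by 8: 2·(2E) − 4·(2E) + 8·(17 + x) = 16, i.e. 136 + 8x − 2·(68 + 3x) = 16.
Collecting terms: 2x = 16, so x = 8.
Then 2E = 68 + 3·8 = 92, so E = 46, V = 2E/4 = 23, F = 17 + 8 = 25.

8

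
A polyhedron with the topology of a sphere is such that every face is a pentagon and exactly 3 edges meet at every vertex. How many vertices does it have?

20

Each face has 5 edges and each edge borders two faces, so 2E = 5F.
Each vertex has degree 3, so 3V = 2E and hence V = 5F/3.
Euler: V − E + F = 2 ⇒ (5F/3) − (5F/2) + F = 2.
Multiply by 6: (10 − 15 + 6)F = 12, i.e. 1F = 12.
So F = 12, E = 5·12/2 = 30, V = 5·12/3 = 20.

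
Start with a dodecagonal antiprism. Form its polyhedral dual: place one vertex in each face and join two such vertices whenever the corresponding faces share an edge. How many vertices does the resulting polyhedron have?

The base solid has V = 24, E = 48, F = 26.
The dual swaps V and F and preserves E: V′ = F = 26, E′ = E = 48, F′ = V = 24.

26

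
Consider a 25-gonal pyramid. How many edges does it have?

A pyramid on an n-gon base has one n-gon and n triangles: V = 25 + 1 = 26, E = 2·25 = 50, F = 25 + 1 = 26.

50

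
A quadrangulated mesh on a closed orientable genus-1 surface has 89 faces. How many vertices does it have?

χ = 2 − 2·1 = 0, and every face is a square so 4F = 2E.
E = 4·89/2 = 178. Then V = 0 + E − F = 0 + 178 − 89 = 89.

89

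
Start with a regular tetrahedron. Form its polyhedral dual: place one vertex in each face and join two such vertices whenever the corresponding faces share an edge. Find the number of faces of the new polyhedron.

4

The base solid has V = 4, E = 6, F = 4.
The dual swaps V and F and preserves E: V′ = F = 4, E′ = E = 6, F′ = V = 4.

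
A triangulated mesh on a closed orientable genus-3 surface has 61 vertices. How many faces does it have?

130

χ = 2 − 2·3 = -4, and every face is a triangle so 3F = 2E.
V − E + F = -4 with E = 3F/2 gives 61 − (3/2 − 1)·F = -4, so F = 130 and E = 195.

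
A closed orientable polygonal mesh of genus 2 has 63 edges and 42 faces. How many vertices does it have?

For a closed orientable surface of genus 2, χ = 2 − 2·2 = -2.
V = -2 + E − F = -2 + 63 − 42 = 19.

19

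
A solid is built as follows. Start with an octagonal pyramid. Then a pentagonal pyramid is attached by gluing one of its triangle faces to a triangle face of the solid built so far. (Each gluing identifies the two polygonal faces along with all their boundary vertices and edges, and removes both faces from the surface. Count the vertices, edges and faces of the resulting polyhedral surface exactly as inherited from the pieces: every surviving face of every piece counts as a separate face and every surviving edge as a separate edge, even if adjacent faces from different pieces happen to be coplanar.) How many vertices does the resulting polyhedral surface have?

12

An octagonal pyramid: V=9, E=16, F=9.
Attach a pentagonal pyramid (V=6, E=10, F=6) along a 3-gon: merge 3 vertices and 3 edges, delete both glued faces → V=12, E=23, F=13.
Check: V − E + F = 12 − 23 + 13 = 2.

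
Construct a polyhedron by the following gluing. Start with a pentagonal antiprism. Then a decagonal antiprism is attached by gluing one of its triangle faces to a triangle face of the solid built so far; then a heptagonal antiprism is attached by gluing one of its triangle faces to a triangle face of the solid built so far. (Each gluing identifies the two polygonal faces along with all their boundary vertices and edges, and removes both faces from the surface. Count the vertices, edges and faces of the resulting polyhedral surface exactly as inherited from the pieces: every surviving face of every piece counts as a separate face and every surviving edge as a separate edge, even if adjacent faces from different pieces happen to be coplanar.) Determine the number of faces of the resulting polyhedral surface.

A pentagonal antiprism: V=10, E=20, F=12.
Attach a decagonal antiprism (V=20, E=40, F=22) along a 3-gon: merge 3 vertices and 3 edges, delete both glued faces → V=27, E=57, F=32.
Attach a heptagonal antiprism (V=14, E=28, F=16) along a 3-gon: merge 3 vertices and 3 edges, delete both glued faces → V=38, E=82, F=46.
Check: V − E + F = 38 − 82 + 46 = 2.

46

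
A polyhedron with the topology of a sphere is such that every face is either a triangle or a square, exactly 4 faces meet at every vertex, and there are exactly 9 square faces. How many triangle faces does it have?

8

Let x be the number of triangles; then F = 9 + x.
Edge–face incidences: 2E = 4·9 + 3·x = 36 + 3x.
Every vertex has degree 4, so 4V = 2E.
Euler: V − E + F = 2 ⇒ (2E)/4 − E + (9 + x) = 2.
Multiply by 8: 2·(2E) − 4·(2E) + 8·(9 + x) = 16, i.e. 72 + 8x − 2·(36 + 3x) = 16.
Collecting terms: 2x = 16, so x = 8.
Then 2E = 36 + 3·8 = 60, so E = 30, V = 2E/4 = 15, F = 9 + 8 = 17.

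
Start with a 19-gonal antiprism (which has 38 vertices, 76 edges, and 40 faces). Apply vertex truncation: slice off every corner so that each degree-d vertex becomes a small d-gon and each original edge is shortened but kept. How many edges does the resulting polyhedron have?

228

Truncation replaces each original edge-end by a new vertex, so V′ = 2E = 152.
Each original edge survives, and each old vertex of degree d contributes d new edges; summing degrees gives Σd = 2E, so E′ = E + 2E = 3E = 228.
Each original face survives and each original vertex becomes one new face: F′ = F + V = 78.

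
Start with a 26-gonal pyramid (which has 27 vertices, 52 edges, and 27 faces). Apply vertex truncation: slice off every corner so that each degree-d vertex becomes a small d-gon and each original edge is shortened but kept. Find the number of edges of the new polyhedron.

156

Truncation replaces each original edge-end by a new vertex, so V′ = 2E = 104.
Each original edge survives, and each old vertex of degree d contributes d new edges; summing degrees gives Σd = 2E, so E′ = E + 2E = 3E = 156.
Each original face survives and each original vertex becomes one new face: F′ = F + V = 54.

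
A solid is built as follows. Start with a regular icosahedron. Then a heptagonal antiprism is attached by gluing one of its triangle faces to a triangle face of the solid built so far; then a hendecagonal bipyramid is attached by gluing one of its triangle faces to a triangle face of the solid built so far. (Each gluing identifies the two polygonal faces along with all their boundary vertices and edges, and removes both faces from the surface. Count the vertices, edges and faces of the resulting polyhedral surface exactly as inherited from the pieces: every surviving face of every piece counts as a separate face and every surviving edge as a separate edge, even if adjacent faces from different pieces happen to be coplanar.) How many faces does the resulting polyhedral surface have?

A regular icosahedron: V=12, E=30, F=20.
Attach a heptagonal antiprism (V=14, E=28, F=16) along a 3-gon: merge 3 vertices and 3 edges, delete both glued faces → V=23, E=55, F=34.
Attach a hendecagonal bipyramid (V=13, E=33, F=22) along a 3-gon: merge 3 vertices and 3 edges, delete both glued faces → V=33, E=85, F=54.
Check: V − E + F = 33 − 85 + 54 = 2.

54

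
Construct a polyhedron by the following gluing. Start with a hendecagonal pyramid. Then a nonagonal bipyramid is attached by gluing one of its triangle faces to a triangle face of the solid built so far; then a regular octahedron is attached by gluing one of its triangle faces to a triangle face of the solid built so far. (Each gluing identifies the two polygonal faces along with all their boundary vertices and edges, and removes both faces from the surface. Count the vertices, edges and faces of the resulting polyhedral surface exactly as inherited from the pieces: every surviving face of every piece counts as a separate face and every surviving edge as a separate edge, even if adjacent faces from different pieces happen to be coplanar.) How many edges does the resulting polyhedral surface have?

A hendecagonal pyramid: V=12, E=22, F=12.
Attach a nonagonal bipyramid (V=11, E=27, F=18) along a 3-gon: merge 3 vertices and 3 edges, delete both glued faces → V=20, E=46, F=28.
Attach a regular octahedron (V=6, E=12, F=8) along a 3-gon: merge 3 vertices and 3 edges, delete both glued faces → V=23, E=55, F=34.
Check: V − E + F = 23 − 55 + 34 = 2.

55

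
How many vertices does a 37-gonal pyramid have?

38

A pyramid on an n-gon base has one n-gon and n triangles: V = 37 + 1 = 38, E = 2·37 = 74, F = 37 + 1 = 38.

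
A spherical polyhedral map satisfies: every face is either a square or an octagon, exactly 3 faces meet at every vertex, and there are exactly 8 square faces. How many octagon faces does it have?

Let x be the number of octagons; then F = 8 + x.
Edge–face incidences: 2E = 4·8 + 8·x = 32 + 8x.
Every vertex has degree 3, so 3V = 2E.
Euler: V − E + F = 2 ⇒ (2E)/3 − E + (8 + x) = 2.
Multiply by 6: 2·(2E) − 3·(2E) + 6·(8 + x) = 12, i.e. 48 + 6x − (32 + 8x) = 12.
Collecting terms: −2x + 16 = 12, so −2x = −4, so x = 2.
Then 2E = 32 + 8·2 = 48, so E = 24, V = 2E/3 = 16, F = 8 + 2 = 10.

2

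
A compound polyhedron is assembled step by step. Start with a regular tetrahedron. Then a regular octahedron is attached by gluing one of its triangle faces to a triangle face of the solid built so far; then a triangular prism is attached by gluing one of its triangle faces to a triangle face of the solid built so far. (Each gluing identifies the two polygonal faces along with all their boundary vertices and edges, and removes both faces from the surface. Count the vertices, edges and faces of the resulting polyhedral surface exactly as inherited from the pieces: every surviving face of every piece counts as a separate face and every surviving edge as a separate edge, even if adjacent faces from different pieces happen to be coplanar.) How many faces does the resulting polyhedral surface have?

A regular tetrahedron: V=4, E=6, F=4.
Attach a regular octahedron (V=6, E=12, F=8) along a 3-gon: merge 3 vertices and 3 edges, delete both glued faces → V=7, E=15, F=10.
Attach a triangular prism (V=6, E=9, F=5) along a 3-gon: merge 3 vertices and 3 edges, delete both glued faces → V=10, E=21, F=13.
Check: V − E + F = 10 − 21 + 13 = 2.

13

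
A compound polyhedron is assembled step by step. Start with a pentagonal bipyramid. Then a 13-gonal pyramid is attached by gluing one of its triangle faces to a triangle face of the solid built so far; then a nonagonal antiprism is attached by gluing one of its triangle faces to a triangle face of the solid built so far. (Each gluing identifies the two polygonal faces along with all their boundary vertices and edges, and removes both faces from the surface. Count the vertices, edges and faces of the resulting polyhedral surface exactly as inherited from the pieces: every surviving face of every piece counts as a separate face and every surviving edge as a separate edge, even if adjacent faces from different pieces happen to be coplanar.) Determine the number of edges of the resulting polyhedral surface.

A pentagonal bipyramid: V=7, E=15, F=10.
Attach a 13-gonal pyramid (V=14, E=26, F=14) along a 3-gon: merge 3 vertices and 3 edges, delete both glued faces → V=18, E=38, F=22.
Attach a nonagonal antiprism (V=18, E=36, F=20) along a 3-gon: merge 3 vertices and 3 edges, delete both glued faces → V=33, E=71, F=40.
Check: V − E + F = 33 − 71 + 40 = 2.

71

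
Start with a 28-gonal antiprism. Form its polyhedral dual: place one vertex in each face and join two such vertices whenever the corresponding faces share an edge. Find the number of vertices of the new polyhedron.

The base solid has V = 56, E = 112, F = 58.
The dual swaps V and F and preserves E: V′ = F = 58, E′ = E = 112, F′ = V = 56.

58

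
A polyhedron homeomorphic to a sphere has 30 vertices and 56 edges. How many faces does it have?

28

Here V − E + F = 2.
F = 2 − V + E = 2 − 30 + 56 = 28.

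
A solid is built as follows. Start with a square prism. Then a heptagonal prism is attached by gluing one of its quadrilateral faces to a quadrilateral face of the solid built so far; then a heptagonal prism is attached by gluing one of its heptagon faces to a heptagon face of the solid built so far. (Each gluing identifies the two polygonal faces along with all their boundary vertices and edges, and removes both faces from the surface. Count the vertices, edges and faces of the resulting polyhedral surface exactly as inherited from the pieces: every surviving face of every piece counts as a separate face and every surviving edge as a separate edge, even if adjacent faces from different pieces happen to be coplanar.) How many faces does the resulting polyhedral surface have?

A square prism: V=8, E=12, F=6.
Attach a heptagonal prism (V=14, E=21, F=9) along a 4-gon: merge 4 vertices and 4 edges, delete both glued faces → V=18, E=29, F=13.
Attach a heptagonal prism (V=14, E=21, F=9) along a 7-gon: merge 7 vertices and 7 edges, delete both glued faces → V=25, E=43, F=20.
Check: V − E + F = 25 − 43 + 20 = 2.

20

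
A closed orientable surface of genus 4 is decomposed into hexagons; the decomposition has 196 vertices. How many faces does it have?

χ = 2 − 2·4 = -6, and every face is a hexagon so 6F = 2E.
V − E + F = -6 with E = 6F/2 gives 196 − (6/2 − 1)·F = -6, so F = 101 and E = 303.

101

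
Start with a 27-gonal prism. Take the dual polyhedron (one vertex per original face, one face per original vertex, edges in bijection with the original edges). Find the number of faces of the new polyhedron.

The base solid has V = 54, E = 81, F = 29.
The dual swaps V and F and preserves E: V′ = F = 29, E′ = E = 81, F′ = V = 54.

54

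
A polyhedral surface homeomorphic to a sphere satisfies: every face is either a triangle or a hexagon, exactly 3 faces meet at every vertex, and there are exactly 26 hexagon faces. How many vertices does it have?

56

Let x be the number of triangles; then F = 26 + x.
Edge–face incidences: 2E = 6·26 + 3·x = 156 + 3x.
Every vertex has degree 3, so 3V = 2E.
Euler: V − E + F = 2 ⇒ (2E)/3 − E + (26 + x) = 2.
Multiply by 6: 2·(2E) − 3·(2E) + 6·(26 + x) = 12, i.e. 156 + 6x − (156 + 3x) = 12.
Collecting terms: 3x = 12, so x = 4.
Then 2E = 156 + 3·4 = 168, so E = 84, V = 2E/3 = 56, F = 26 + 4 = 30.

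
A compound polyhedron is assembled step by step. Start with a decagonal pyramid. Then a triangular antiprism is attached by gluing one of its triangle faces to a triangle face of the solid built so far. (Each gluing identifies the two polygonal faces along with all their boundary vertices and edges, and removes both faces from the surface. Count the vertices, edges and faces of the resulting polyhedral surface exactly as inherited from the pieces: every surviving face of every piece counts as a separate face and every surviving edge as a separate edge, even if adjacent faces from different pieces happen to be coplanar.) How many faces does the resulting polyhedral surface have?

A decagonal pyramid: V=11, E=20, F=11.
Attach a triangular antiprism (V=6, E=12, F=8) along a 3-gon: merge 3 vertices and 3 edges, delete both glued faces → V=14, E=29, F=17.
Check: V − E + F = 14 − 29 + 17 = 2.

17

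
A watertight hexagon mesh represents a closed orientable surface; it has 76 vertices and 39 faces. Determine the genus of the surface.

Every face is a hexagon, so 2E = 6·39 = 234, giving E = 117.
χ = V − E + F = 76 − 117 + 39 = -2.
For a closed orientable surface χ = 2 − 2g, so g = (2 − (-2))/2 = 2.

2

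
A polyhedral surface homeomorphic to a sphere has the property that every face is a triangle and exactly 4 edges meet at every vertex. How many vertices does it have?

Each face has 3 edges and each edge borders two faces, so 2E = 3F.
Each vertex has degree 4, so 4V = 2E and hence V = 3F/4.
Euler: V − E + F = 2 ⇒ (3F/4) − (3F/2) + F = 2.
Multiply by 8: (6 − 12 + 8)F = 16, i.e. 2F = 16.
So F = 8, E = 3·8/2 = 12, V = 3·8/4 = 6.

6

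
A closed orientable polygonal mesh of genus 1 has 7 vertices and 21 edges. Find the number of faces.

For a closed orientable surface of genus 1, χ = 2 − 2·1 = 0.
F = 0 − V + E = 0 − 7 + 21 = 14.

14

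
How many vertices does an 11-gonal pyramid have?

12

A pyramid on an n-gon base has one n-gon and n triangles: V = 11 + 1 = 12, E = 2·11 = 22, F = 11 + 1 = 12.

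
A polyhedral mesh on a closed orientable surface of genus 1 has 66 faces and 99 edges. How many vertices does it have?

For a closed orientable surface of genus 1, χ = 2 − 2·1 = 0.
V = 0 + E − F = 0 + 99 − 66 = 33.

33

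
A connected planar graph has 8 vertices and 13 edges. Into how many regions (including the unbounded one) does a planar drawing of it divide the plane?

7

Euler's formula for a connected plane graph: V − E + F = 2, so F = 2 − 8 + 13 = 7.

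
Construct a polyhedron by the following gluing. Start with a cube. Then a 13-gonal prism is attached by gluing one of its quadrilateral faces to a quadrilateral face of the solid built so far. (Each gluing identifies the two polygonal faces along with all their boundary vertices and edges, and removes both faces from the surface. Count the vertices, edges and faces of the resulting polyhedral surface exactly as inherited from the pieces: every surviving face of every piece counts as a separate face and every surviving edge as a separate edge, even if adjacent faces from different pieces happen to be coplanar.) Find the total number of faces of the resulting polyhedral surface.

A cube: V=8, E=12, F=6.
Attach a 13-gonal prism (V=26, E=39, F=15) along a 4-gon: merge 4 vertices and 4 edges, delete both glued faces → V=30, E=47, F=19.
Check: V − E + F = 30 − 47 + 19 = 2.

19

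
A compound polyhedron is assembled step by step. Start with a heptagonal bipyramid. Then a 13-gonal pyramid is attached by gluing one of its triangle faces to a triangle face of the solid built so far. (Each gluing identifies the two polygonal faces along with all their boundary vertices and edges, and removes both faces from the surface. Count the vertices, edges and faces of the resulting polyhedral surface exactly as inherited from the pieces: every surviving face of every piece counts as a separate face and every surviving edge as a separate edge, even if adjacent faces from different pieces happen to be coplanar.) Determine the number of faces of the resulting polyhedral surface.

26

A heptagonal bipyramid: V=9, E=21, F=14.
Attach a 13-gonal pyramid (V=14, E=26, F=14) along a 3-gon: merge 3 vertices and 3 edges, delete both glued faces → V=20, E=44, F=26.
Check: V − E + F = 20 − 44 + 26 = 2.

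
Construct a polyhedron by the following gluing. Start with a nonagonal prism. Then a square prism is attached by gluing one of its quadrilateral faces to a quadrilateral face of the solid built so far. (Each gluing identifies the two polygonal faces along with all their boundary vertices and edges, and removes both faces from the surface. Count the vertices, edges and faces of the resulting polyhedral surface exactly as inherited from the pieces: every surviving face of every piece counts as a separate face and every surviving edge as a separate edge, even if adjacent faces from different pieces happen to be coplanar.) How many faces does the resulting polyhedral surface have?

A nonagonal prism: V=18, E=27, F=11.
Attach a square prism (V=8, E=12, F=6) along a 4-gon: merge 4 vertices and 4 edges, delete both glued faces → V=22, E=35, F=15.
Check: V − E + F = 22 − 35 + 15 = 2.

15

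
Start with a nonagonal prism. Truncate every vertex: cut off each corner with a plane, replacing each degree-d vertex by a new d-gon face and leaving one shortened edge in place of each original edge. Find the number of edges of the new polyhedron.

81

The base solid has V = 18, E = 27, F = 11.
Truncation replaces each original edge-end by a new vertex, so V′ = 2E = 54.
Each original edge survives, and each old vertex of degree d contributes d new edges; summing degrees gives Σd = 2E, so E′ = E + 2E = 3E = 81.
Each original face survives and each original vertex becomes one new face: F′ = F + V = 29.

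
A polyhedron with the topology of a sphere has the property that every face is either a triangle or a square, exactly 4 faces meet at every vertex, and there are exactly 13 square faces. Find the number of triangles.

8

Let x be the number of triangles; then F = 13 + x.
Edge–face incidences: 2E = 4·13 + 3·x = 52 + 3x.
Every vertex has degree 4, so 4V = 2E.
Euler: V − E + F = 2 ⇒ (2E)/4 − E + (13 + x) = 2.
Multiply by 8: 2·(2E) − 4·(2E) + 8·(13 + x) = 16, i.e. 104 + 8x − 2·(52 + 3x) = 16.
Collecting terms: 2x = 16, so x = 8.
Then 2E = 52 + 3·8 = 76, so E = 38, V = 2E/4 = 19, F = 13 + 8 = 21.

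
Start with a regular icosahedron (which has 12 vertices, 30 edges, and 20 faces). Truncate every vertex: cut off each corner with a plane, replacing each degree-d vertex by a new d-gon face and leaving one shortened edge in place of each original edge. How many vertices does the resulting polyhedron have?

60

Truncation replaces each original edge-end by a new vertex, so V′ = 2E = 60.
Each original edge survives, and each old vertex of degree d contributes d new edges; summing degrees gives Σd = 2E, so E′ = E + 2E = 3E = 90.
Each original face survives and each original vertex becomes one new face: F′ = F + V = 32.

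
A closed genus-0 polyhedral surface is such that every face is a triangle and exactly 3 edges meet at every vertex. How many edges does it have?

6

Each face has 3 edges and each edge borders two faces, so 2E = 3F.
Each vertex has degree 3, so 3V = 2E and hence V = 3F/3.
Euler: V − E + F = 2 ⇒ (3F/3) − (3F/2) + F = 2.
Multiply by 6: (6 − 9 + 6)F = 12, i.e. 3F = 12.
So F = 4, E = 3·4/2 = 6, V = 3·4/3 = 4.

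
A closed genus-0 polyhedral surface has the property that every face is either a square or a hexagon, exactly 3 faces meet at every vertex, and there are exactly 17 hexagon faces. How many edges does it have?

Let x be the number of squares; then F = 17 + x.
Edge–face incidences: 2E = 6·17 + 4·x = 102 + 4x.
Every vertex has degree 3, so 3V = 2E.
Euler: V − E + F = 2 ⇒ (2E)/3 − E + (17 + x) = 2.
Multiply by 6: 2·(2E) − 3·(2E) + 6·(17 + x) = 12, i.e. 102 + 6x − (102 + 4x) = 12.
Collecting terms: 2x = 12, so x = 6.
Then 2E = 102 + 4·6 = 126, so E = 63, V = 2E/3 = 42, F = 17 + 6 = 23.

63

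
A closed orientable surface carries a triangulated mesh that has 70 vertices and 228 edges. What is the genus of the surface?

Every face is a triangle and each edge borders two faces, so 3F = 2·228, giving F = 152.
χ = V − E + F = 70 − 228 + 152 = -6.
For a closed orientable surface χ = 2 − 2g, so g = (2 − (-6))/2 = 4.

4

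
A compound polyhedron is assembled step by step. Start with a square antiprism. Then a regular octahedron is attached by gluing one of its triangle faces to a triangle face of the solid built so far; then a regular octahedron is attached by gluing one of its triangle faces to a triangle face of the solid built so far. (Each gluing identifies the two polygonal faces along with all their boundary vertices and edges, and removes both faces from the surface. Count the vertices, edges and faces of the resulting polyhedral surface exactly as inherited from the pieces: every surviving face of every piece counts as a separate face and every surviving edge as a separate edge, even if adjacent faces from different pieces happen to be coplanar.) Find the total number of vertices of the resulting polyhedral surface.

14

A square antiprism: V=8, E=16, F=10.
Attach a regular octahedron (V=6, E=12, F=8) along a 3-gon: merge 3 vertices and 3 edges, delete both glued faces → V=11, E=25, F=16.
Attach a regular octahedron (V=6, E=12, F=8) along a 3-gon: merge 3 vertices and 3 edges, delete both glued faces → V=14, E=34, F=22.
Check: V − E + F = 14 − 34 + 22 = 2.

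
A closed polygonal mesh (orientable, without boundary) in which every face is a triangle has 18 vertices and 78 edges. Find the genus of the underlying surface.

5

Every face is a triangle and each edge borders two faces, so 3F = 2·78, giving F = 52.
χ = V − E + F = 18 − 78 + 52 = -8.
For a closed orientable surface χ = 2 − 2g, so g = (2 − (-8))/2 = 5.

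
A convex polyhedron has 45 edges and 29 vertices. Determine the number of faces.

18

Here V − E + F = 2.
F = 2 − V + E = 2 − 29 + 45 = 18.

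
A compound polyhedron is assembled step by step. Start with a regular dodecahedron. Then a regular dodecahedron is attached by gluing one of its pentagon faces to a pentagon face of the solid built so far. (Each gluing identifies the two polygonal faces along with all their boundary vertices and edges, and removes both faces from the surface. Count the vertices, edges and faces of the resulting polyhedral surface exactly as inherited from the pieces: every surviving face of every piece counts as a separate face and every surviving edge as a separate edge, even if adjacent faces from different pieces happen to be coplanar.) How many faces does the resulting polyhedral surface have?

A regular dodecahedron: V=20, E=30, F=12.
Attach a regular dodecahedron (V=20, E=30, F=12) along a 5-gon: merge 5 vertices and 5 edges, delete both glued faces → V=35, E=55, F=22.
Check: V − E + F = 35 − 55 + 22 = 2.

22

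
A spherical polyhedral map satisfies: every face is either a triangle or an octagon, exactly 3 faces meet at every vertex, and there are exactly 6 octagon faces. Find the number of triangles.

8

Let x be the number of triangles; then F = 6 + x.
Edge–face incidences: 2E = 8·6 + 3·x = 48 + 3x.
Every vertex has degree 3, so 3V = 2E.
Euler: V − E + F = 2 ⇒ (2E)/3 − E + (6 + x) = 2.
Multiply by 6: 2·(2E) − 3·(2E) + 6·(6 + x) = 12, i.e. 36 + 6x − (48 + 3x) = 12.
Collecting terms: 3x − 12 = 12, so 3x = 24, so x = 8.
Then 2E = 48 + 3·8 = 72, so E = 36, V = 2E/3 = 24, F = 6 + 8 = 14.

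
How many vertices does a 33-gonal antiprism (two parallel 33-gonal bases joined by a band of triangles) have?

66

An antiprism on an n-gon has two n-gon caps and 2n triangles: V = 2·33 = 66, E = 4·33 = 132, F = 2·33 + 2 = 68.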